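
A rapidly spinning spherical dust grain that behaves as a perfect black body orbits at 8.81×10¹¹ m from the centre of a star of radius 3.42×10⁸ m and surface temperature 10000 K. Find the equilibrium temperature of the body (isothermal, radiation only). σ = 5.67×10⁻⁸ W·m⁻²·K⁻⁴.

The star's surface emits σT_*⁴; at distance d the flux is S = σT_*⁴(R_*/d)².
S = 5.67×10⁻⁸·(10000)⁴·(3.42×10⁸/8.81×10¹¹)² = 85.44 W/m².
For an isothermal sphere T⁴ = (1−a)S/(4σ) = 3.767×10⁸ K⁴.

T ≈ 139 K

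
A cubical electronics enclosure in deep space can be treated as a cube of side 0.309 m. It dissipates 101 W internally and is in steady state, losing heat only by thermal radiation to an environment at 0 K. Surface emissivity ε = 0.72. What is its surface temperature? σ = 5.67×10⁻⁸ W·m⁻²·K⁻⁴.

T ≈ 256 K

Steady state: internal power = radiated power, P = εσA T⁴.
Radiating area A = 6L² = 0.5729 m².
T⁴ = P/(εσA) = 101/(0.72·5.67×10⁻⁸·0.5729) = 4.319×10⁹ K⁴.
T = (4.319×10⁹)^(1/4).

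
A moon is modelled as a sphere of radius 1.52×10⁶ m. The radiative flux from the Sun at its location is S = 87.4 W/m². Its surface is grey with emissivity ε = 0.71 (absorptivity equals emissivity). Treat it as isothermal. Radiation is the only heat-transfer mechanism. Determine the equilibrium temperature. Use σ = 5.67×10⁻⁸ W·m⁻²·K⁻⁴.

T ≈ 140 K

At equilibrium, absorbed power = emitted power.
Absorbing cross-section = πr² = 7.258×10¹² m²; emitting surface = 4πr² = 2.903×10¹³ m² (ratio 4).
εS·A_cross = εσ·A_surf·T⁴  ⇒  T⁴ = S/(4σ)   (ε cancels).
T⁴ = 87.4/(4·5.67×10⁻⁸) = 3.854×10⁸ K⁴.
T = (3.854×10⁸)^(1/4).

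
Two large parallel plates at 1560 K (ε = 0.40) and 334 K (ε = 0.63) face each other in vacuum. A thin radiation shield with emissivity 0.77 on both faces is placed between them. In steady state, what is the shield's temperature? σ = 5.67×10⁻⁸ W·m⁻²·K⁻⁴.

T_s ≈ 1240 K

In steady state the net flux on the hot side equals that on the cold side.
σ(T₁⁴−T_s⁴)/D₁ = σ(T_s⁴−T₂⁴)/D₂, with D₁ = 1/ε₁+1/ε_s−1 = 2.799, D₂ = 1/ε_s+1/ε₂−1 = 1.886.
Solve for T_s⁴: T_s⁴ = (D₂·T₁⁴ + D₁·T₂⁴)/(D₁+D₂) = 2.392×10¹² K⁴.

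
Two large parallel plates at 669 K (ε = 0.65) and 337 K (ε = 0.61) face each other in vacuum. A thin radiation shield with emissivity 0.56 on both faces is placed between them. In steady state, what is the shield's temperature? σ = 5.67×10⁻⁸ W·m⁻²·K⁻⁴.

T_s ≈ 574 K

In steady state the net flux on the hot side equals that on the cold side.
σ(T₁⁴−T_s⁴)/D₁ = σ(T_s⁴−T₂⁴)/D₂, with D₁ = 1/ε₁+1/ε_s−1 = 2.324, D₂ = 1/ε_s+1/ε₂−1 = 2.425.
Solve for T_s⁴: T_s⁴ = (D₂·T₁⁴ + D₁·T₂⁴)/(D₁+D₂) = 1.086×10¹¹ K⁴.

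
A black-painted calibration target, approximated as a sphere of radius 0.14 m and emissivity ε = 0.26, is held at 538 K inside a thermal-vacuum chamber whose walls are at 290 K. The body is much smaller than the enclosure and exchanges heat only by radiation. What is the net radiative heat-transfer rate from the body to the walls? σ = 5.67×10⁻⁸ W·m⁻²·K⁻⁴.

P_net ≈ 279 W

For a small grey body in a large enclosure: P_net = εσA(T_body⁴ − T_wall⁴).
A = 4πr² = 0.2463 m²; T_body⁴ − T_wall⁴ = 8.378×10¹⁰ − 7.073×10⁹ = 7.671×10¹⁰ K⁴.
|P_net| = 0.26·5.67×10⁻⁸·0.2463·7.671×10¹⁰.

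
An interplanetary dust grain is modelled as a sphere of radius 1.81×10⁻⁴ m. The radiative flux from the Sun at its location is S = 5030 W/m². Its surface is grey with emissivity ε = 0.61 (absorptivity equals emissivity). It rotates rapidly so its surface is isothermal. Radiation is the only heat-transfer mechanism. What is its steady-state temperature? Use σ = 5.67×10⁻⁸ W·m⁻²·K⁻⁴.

T ≈ 386 K

At equilibrium, absorbed power = emitted power.
Absorbing cross-section = πr² = 1.029×10⁻⁷ m²; emitting surface = 4πr² = 4.117×10⁻⁷ m² (ratio 4).
εS·A_cross = εσ·A_surf·T⁴  ⇒  T⁴ = S/(4σ)   (ε cancels).
T⁴ = 5030/(4·5.67×10⁻⁸) = 2.218×10¹⁰ K⁴.
T = (2.218×10¹⁰)^(1/4).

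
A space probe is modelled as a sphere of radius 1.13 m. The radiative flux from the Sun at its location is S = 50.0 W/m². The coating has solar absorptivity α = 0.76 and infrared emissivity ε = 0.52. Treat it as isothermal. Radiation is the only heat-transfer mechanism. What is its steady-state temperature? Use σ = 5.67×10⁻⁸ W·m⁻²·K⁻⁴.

T ≈ 134 K

At equilibrium, absorbed power = emitted power.
Absorbing cross-section = πr² = 4.011 m²; emitting surface = 4πr² = 16.05 m² (ratio 4).
αS·A_cross = εσ·A_surf·T⁴  ⇒  T⁴ = αS/(ε·4σ).
T⁴ = 0.760·50.0/(0.52·4·5.67×10⁻⁸) = 3.222×10⁸ K⁴.
T = (3.222×10⁸)^(1/4).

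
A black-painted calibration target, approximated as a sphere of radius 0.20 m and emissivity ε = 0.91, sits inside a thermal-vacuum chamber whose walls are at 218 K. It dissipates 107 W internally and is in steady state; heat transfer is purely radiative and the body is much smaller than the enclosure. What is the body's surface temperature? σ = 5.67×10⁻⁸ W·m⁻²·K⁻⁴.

T ≈ 283 K

For a small grey body in a large enclosure, net radiated power = εσA(T⁴ − T_w⁴).
Steady state: P = εσA(T⁴ − T_w⁴) with A = 4πr² = 0.5027 m².
T⁴ = P/(εσA) + T_w⁴ = 107/(0.91·5.67×10⁻⁸·0.5027) + (218)⁴
    = 4.126×10⁹ + 2.259×10⁹ = 6.384×10⁹ K⁴.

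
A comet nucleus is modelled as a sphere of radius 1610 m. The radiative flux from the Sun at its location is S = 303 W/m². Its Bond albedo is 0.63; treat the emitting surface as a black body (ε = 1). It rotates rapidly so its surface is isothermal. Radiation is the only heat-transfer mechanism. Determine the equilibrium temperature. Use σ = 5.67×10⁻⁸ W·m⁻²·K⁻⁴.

T ≈ 149 K

At equilibrium, absorbed power = emitted power.
Absorbing cross-section = πr² = 8.143×10⁶ m²; emitting surface = 4πr² = 3.257×10⁷ m² (ratio 4).
(1−a)S·A_cross = εσ·A_surf·T⁴  ⇒  T⁴ = (1−a)S/(4σ).
T⁴ = 0.370·303/(4·5.67×10⁻⁸) = 4.943×10⁸ K⁴.
T = (4.943×10⁸)^(1/4).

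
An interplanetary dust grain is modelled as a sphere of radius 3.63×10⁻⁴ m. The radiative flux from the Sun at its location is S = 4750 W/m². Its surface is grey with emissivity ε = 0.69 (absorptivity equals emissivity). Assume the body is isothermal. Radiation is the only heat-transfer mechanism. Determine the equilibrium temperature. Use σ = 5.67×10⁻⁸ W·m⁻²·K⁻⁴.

T ≈ 380 K

At equilibrium, absorbed power = emitted power.
Absorbing cross-section = πr² = 4.140×10⁻⁷ m²; emitting surface = 4πr² = 1.656×10⁻⁶ m² (ratio 4).
εS·A_cross = εσ·A_surf·T⁴  ⇒  T⁴ = S/(4σ)   (ε cancels).
T⁴ = 4750/(4·5.67×10⁻⁸) = 2.094×10¹⁰ K⁴.
T = (2.094×10¹⁰)^(1/4).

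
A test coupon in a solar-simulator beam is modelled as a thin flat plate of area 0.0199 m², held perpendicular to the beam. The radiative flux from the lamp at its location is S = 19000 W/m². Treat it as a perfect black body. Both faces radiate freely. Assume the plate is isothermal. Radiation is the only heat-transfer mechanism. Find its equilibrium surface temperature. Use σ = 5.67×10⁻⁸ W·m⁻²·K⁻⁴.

T ≈ 640 K

At equilibrium, absorbed power = emitted power.
Absorbing cross-section = A = 0.01990 m²; emitting surface = 2A = 0.03980 m² (ratio 2).
S·A_cross = εσ·A_surf·T⁴  ⇒  T⁴ = S/(2σ).
T⁴ = 1.00·19000/(2·5.67×10⁻⁸) = 1.675×10¹¹ K⁴.
T = (1.675×10¹¹)^(1/4).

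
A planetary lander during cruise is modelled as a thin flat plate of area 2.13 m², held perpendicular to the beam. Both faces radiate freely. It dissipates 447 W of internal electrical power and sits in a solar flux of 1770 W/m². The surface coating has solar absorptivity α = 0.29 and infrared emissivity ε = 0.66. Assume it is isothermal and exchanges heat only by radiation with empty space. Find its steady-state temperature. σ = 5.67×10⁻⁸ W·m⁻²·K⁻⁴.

T ≈ 314 K

At steady state, absorbed solar power + internal power = radiated power.
Absorbed: α·S·A_cross = 0.29·1770·2.130 = 1093 W (cross-section A).
Total input = 1093 + 447 = 1540 W.
Radiated: εσ·A_surf·T⁴ with A_surf = 2A = 4.260 m².
T⁴ = 1540/(0.66·5.67×10⁻⁸·4.260) = 9.662×10⁹ K⁴.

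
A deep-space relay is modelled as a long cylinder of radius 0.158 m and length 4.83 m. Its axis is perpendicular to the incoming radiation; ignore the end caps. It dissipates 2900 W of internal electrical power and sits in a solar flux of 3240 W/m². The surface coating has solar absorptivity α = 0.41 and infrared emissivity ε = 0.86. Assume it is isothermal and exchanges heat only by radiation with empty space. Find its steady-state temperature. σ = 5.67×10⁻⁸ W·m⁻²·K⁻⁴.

T ≈ 381 K

At steady state, absorbed solar power + internal power = radiated power.
Absorbed: α·S·A_cross = 0.41·3240·1.526 = 2028 W (cross-section 2rL).
Total input = 2028 + 2900 = 4928 W.
Radiated: εσ·A_surf·T⁴ with A_surf = 2πrL = 4.795 m².
T⁴ = 4928/(0.86·5.67×10⁻⁸·4.795) = 2.107×10¹⁰ K⁴.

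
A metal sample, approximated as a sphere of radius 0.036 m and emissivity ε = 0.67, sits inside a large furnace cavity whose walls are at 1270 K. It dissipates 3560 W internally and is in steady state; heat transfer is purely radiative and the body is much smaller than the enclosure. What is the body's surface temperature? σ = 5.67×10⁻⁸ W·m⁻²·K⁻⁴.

T ≈ 1700 K

For a small grey body in a large enclosure, net radiated power = εσA(T⁴ − T_w⁴).
Steady state: P = εσA(T⁴ − T_w⁴) with A = 4πr² = 0.01629 m².
T⁴ = P/(εσA) + T_w⁴ = 3560/(0.67·5.67×10⁻⁸·0.01629) + (1270)⁴
    = 5.754×10¹² + 2.601×10¹² = 8.356×10¹² K⁴.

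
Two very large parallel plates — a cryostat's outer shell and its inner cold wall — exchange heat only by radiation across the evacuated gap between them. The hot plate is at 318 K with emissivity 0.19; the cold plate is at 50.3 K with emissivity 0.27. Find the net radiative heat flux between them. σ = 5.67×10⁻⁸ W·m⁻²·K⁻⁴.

For two infinite grey parallel plates, q = σ(T₁⁴ − T₂⁴)/(1/ε₁ + 1/ε₂ − 1).
T₁⁴ − T₂⁴ = 1.023×10¹⁰ − 6.401×10⁶ = 1.022×10¹⁰ K⁴.
1/ε₁ + 1/ε₂ − 1 = 5.263 + 3.704 − 1 = 7.967.
q = 5.67×10⁻⁸ × 1.022×10¹⁰ / 7.967.

q ≈ 72.7 W/m²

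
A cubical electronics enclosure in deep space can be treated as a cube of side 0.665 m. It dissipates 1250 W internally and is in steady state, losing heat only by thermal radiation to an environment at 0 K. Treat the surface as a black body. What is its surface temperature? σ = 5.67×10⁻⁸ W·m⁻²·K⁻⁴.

Steady state: internal power = radiated power, P = εσA T⁴.
Radiating area A = 6L² = 2.653 m².
T⁴ = P/(εσA) = 1250/(1.0·5.67×10⁻⁸·2.653) = 8.309×10⁹ K⁴.
T = (8.309×10⁹)^(1/4).

T ≈ 302 K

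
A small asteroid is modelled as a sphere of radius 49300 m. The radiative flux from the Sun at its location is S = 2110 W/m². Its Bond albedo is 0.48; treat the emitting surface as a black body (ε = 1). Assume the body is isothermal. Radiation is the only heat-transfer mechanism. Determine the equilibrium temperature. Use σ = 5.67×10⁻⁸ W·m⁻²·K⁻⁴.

T ≈ 264 K

At equilibrium, absorbed power = emitted power.
Absorbing cross-section = πr² = 7.636×10⁹ m²; emitting surface = 4πr² = 3.054×10¹⁰ m² (ratio 4).
(1−a)S·A_cross = εσ·A_surf·T⁴  ⇒  T⁴ = (1−a)S/(4σ).
T⁴ = 0.520·2110/(4·5.67×10⁻⁸) = 4.838×10⁹ K⁴.
T = (4.838×10⁹)^(1/4).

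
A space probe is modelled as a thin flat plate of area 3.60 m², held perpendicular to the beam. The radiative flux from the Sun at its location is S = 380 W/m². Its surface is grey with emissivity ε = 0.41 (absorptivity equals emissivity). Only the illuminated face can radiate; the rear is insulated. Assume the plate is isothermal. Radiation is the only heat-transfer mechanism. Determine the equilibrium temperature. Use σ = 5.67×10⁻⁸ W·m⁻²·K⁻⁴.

At equilibrium, absorbed power = emitted power.
Absorbing cross-section = A = 3.600 m²; emitting surface = A = 3.600 m² (ratio 1).
εS·A_cross = εσ·A_surf·T⁴  ⇒  T⁴ = S/(1σ)   (ε cancels).
T⁴ = 380/(1·5.67×10⁻⁸) = 6.702×10⁹ K⁴.
T = (6.702×10⁹)^(1/4).

T ≈ 286 K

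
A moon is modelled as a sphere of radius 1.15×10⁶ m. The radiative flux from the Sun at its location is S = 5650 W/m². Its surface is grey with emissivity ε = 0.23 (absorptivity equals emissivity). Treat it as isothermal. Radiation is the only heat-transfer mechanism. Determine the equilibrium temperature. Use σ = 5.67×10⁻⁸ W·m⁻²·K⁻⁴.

T ≈ 397 K

At equilibrium, absorbed power = emitted power.
Absorbing cross-section = πr² = 4.155×10¹² m²; emitting surface = 4πr² = 1.662×10¹³ m² (ratio 4).
εS·A_cross = εσ·A_surf·T⁴  ⇒  T⁴ = S/(4σ)   (ε cancels).
T⁴ = 5650/(4·5.67×10⁻⁸) = 2.491×10¹⁰ K⁴.
T = (2.491×10¹⁰)^(1/4).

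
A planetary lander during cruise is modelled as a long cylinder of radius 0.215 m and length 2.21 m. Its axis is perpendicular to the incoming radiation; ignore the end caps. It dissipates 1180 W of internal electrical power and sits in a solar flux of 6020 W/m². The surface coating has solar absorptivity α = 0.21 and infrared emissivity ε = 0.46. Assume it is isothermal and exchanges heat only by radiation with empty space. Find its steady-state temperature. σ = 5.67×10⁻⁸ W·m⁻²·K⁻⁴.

At steady state, absorbed solar power + internal power = radiated power.
Absorbed: α·S·A_cross = 0.21·6020·0.9503 = 1201 W (cross-section 2rL).
Total input = 1201 + 1180 = 2381 W.
Radiated: εσ·A_surf·T⁴ with A_surf = 2πrL = 2.985 m².
T⁴ = 2381/(0.46·5.67×10⁻⁸·2.985) = 3.058×10¹⁰ K⁴.

T ≈ 418 K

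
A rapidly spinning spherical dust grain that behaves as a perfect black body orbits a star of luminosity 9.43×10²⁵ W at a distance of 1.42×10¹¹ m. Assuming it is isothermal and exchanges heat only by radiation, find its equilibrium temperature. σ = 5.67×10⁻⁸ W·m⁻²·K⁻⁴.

T ≈ 201 K

First find the stellar flux at distance d: S = L/(4πd²) = 9.43×10²⁵/(4π·(1.42×10¹¹)²) = 372.2 W/m².
For an isothermal sphere, absorbed (1−a)S·πr² = emitted σ·4πr²·T⁴, so T⁴ = (1−a)S/(4σ).
T⁴ = 1.00·372.2/(4·5.67×10⁻⁸) = 1.641×10⁹ K⁴.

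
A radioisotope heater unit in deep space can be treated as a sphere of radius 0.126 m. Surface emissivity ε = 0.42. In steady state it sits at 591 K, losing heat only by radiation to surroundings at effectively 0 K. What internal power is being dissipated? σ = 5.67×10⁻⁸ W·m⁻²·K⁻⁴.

P ≈ 580 W

Steady state: P = εσA T⁴.
A = 4πr² = 0.1995 m²; T⁴ = (591)⁴ = 1.220×10¹¹ K⁴.
P = 0.42 × 5.67×10⁻⁸ × 0.1995 × 1.220×10¹¹.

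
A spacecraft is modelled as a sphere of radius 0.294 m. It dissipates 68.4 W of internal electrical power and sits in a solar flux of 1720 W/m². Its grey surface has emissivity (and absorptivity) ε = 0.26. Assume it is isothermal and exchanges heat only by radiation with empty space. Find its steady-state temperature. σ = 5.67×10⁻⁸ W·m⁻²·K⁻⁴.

T ≈ 330 K

At steady state, absorbed solar power + internal power = radiated power.
Absorbed: α·S·A_cross = 0.26·1720·0.2715 = 121.4 W (cross-section πr²).
Total input = 121.4 + 68.4 = 189.8 W.
Radiated: εσ·A_surf·T⁴ with A_surf = 4πr² = 1.086 m².
T⁴ = 189.8/(0.26·5.67×10⁻⁸·1.086) = 1.186×10¹⁰ K⁴.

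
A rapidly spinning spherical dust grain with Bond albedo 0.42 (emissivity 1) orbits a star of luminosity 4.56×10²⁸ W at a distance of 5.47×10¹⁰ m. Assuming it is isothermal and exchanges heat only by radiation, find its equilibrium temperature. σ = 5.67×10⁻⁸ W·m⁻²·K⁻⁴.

First find the stellar flux at distance d: S = L/(4πd²) = 4.56×10²⁸/(4π·(5.47×10¹⁰)²) = 1.213×10⁶ W/m².
For an isothermal sphere, absorbed (1−a)S·πr² = emitted σ·4πr²·T⁴, so T⁴ = (1−a)S/(4σ).
T⁴ = 0.580·1.213×10⁶/(4·5.67×10⁻⁸) = 3.101×10¹² K⁴.

T ≈ 1330 K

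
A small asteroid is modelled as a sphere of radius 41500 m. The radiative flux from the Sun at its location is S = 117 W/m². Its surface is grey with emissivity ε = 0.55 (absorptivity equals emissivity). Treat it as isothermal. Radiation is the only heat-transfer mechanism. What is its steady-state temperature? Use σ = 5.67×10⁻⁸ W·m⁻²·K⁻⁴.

T ≈ 151 K

At equilibrium, absorbed power = emitted power.
Absorbing cross-section = πr² = 5.411×10⁹ m²; emitting surface = 4πr² = 2.164×10¹⁰ m² (ratio 4).
εS·A_cross = εσ·A_surf·T⁴  ⇒  T⁴ = S/(4σ)   (ε cancels).
T⁴ = 117/(4·5.67×10⁻⁸) = 5.159×10⁸ K⁴.
T = (5.159×10⁸)^(1/4).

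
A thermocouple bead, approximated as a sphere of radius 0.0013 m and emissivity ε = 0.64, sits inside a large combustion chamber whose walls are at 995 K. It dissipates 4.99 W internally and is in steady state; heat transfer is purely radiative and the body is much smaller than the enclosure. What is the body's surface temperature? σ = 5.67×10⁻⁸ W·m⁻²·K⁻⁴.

For a small grey body in a large enclosure, net radiated power = εσA(T⁴ − T_w⁴).
Steady state: P = εσA(T⁴ − T_w⁴) with A = 4πr² = 2.124×10⁻⁵ m².
T⁴ = P/(εσA) + T_w⁴ = 4.99/(0.64·5.67×10⁻⁸·2.124×10⁻⁵) + (995)⁴
    = 6.475×10¹² + 9.801×10¹¹ = 7.455×10¹² K⁴.

T ≈ 1650 K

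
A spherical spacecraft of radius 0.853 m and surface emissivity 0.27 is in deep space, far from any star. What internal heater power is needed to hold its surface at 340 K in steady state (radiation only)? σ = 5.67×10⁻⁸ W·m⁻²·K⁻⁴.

P = εσ·4πr²·T⁴.
4πr² = 9.143 m²; T⁴ = 1.336×10¹⁰ K⁴.
P = 0.27·5.67×10⁻⁸·9.143·1.336×10¹⁰.

P ≈ 1870 W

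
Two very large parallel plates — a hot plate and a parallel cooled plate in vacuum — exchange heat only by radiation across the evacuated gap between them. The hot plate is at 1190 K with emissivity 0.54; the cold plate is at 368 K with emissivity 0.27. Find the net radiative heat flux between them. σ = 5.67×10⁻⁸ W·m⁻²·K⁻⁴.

q ≈ 24700 W/m²

For two infinite grey parallel plates, q = σ(T₁⁴ − T₂⁴)/(1/ε₁ + 1/ε₂ − 1).
T₁⁴ − T₂⁴ = 2.005×10¹² − 1.834×10¹⁰ = 1.987×10¹² K⁴.
1/ε₁ + 1/ε₂ − 1 = 1.852 + 3.704 − 1 = 4.556.
q = 5.67×10⁻⁸ × 1.987×10¹² / 4.556.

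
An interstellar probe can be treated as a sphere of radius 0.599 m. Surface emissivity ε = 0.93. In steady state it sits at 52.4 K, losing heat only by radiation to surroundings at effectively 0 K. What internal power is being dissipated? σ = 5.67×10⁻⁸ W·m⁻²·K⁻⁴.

P ≈ 1.79 W

Steady state: P = εσA T⁴.
A = 4πr² = 4.509 m²; T⁴ = (52.4)⁴ = 7.539×10⁶ K⁴.
P = 0.93 × 5.67×10⁻⁸ × 4.509 × 7.539×10⁶.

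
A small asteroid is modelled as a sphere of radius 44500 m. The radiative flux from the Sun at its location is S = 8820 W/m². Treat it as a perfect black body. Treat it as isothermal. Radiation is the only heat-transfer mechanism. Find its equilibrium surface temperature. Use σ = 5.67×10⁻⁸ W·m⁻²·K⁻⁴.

At equilibrium, absorbed power = emitted power.
Absorbing cross-section = πr² = 6.221×10⁹ m²; emitting surface = 4πr² = 2.488×10¹⁰ m² (ratio 4).
S·A_cross = εσ·A_surf·T⁴  ⇒  T⁴ = S/(4σ).
T⁴ = 1.00·8820/(4·5.67×10⁻⁸) = 3.889×10¹⁰ K⁴.
T = (3.889×10¹⁰)^(1/4).

T ≈ 444 K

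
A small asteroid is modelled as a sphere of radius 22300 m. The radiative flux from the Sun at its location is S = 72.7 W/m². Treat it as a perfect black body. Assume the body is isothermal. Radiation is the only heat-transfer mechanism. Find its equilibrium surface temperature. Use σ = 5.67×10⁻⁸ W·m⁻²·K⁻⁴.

At equilibrium, absorbed power = emitted power.
Absorbing cross-section = πr² = 1.562×10⁹ m²; emitting surface = 4πr² = 6.249×10⁹ m² (ratio 4).
S·A_cross = εσ·A_surf·T⁴  ⇒  T⁴ = S/(4σ).
T⁴ = 1.00·72.7/(4·5.67×10⁻⁸) = 3.205×10⁸ K⁴.
T = (3.205×10⁸)^(1/4).

T ≈ 134 K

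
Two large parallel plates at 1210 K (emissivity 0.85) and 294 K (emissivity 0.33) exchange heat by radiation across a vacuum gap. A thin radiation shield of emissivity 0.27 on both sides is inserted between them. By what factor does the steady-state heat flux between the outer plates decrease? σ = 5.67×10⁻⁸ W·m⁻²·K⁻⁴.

factor ≈ 3.00

Without shield: q₀ = σΔ(T⁴)/(1/ε₁+1/ε₂−1) with denominator 3.207.
With shield the two gaps are in series; the resistances add: (1/ε₁+1/ε_s−1)+(1/ε_s+1/ε₂−1) = 3.880+5.734 = 9.614.
Heat-flux ratio q₀/q = 9.614/3.207.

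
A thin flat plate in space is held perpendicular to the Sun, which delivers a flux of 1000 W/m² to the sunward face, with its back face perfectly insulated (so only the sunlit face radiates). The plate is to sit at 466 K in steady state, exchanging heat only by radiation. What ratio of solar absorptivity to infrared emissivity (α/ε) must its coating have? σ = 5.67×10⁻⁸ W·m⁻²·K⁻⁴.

Balance: αS·A = εσ·1A·T⁴ ⇒ α/ε = σT⁴/S.
α/ε = 5.67×10⁻⁸·(466)⁴/1000 = 5.67×10⁻⁸·4.716×10¹⁰/1000.

α/ε ≈ 2.67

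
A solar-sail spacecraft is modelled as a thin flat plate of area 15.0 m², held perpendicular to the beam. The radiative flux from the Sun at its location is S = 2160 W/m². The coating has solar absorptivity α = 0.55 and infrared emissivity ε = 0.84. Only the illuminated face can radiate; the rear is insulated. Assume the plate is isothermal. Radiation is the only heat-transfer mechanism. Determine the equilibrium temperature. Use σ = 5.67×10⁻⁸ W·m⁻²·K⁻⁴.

T ≈ 397 K

At equilibrium, absorbed power = emitted power.
Absorbing cross-section = A = 15.00 m²; emitting surface = A = 15.00 m² (ratio 1).
αS·A_cross = εσ·A_surf·T⁴  ⇒  T⁴ = αS/(ε·1σ).
T⁴ = 0.550·2160/(0.84·1·5.67×10⁻⁸) = 2.494×10¹⁰ K⁴.
T = (2.494×10¹⁰)^(1/4).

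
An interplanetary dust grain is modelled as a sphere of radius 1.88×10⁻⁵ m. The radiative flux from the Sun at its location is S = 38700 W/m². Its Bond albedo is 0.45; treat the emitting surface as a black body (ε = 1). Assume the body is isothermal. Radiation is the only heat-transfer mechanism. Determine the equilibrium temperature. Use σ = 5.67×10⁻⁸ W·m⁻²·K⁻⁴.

At equilibrium, absorbed power = emitted power.
Absorbing cross-section = πr² = 1.110×10⁻⁹ m²; emitting surface = 4πr² = 4.441×10⁻⁹ m² (ratio 4).
(1−a)S·A_cross = εσ·A_surf·T⁴  ⇒  T⁴ = (1−a)S/(4σ).
T⁴ = 0.550·38700/(4·5.67×10⁻⁸) = 9.385×10¹⁰ K⁴.
T = (9.385×10¹⁰)^(1/4).

T ≈ 553 K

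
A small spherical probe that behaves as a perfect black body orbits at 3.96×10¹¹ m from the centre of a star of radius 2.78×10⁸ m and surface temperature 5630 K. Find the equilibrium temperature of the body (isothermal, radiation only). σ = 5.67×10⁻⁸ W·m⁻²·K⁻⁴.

The star's surface emits σT_*⁴; at distance d the flux is S = σT_*⁴(R_*/d)².
S = 5.67×10⁻⁸·(5630)⁴·(2.78×10⁸/3.96×10¹¹)² = 28.07 W/m².
For an isothermal sphere T⁴ = (1−a)S/(4σ) = 1.238×10⁸ K⁴.

T ≈ 105 K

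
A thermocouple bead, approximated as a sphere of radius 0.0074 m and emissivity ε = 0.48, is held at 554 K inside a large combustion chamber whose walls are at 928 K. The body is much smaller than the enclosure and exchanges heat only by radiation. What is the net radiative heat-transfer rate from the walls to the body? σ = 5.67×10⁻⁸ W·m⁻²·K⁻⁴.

For a small grey body in a large enclosure: P_net = εσA(T_body⁴ − T_wall⁴).
A = 4πr² = 6.881×10⁻⁴ m²; T_body⁴ − T_wall⁴ = 9.420×10¹⁰ − 7.416×10¹¹ = -6.474×10¹¹ K⁴.
|P_net| = 0.48·5.67×10⁻⁸·6.881×10⁻⁴·6.474×10¹¹.

P_net ≈ 12.1 W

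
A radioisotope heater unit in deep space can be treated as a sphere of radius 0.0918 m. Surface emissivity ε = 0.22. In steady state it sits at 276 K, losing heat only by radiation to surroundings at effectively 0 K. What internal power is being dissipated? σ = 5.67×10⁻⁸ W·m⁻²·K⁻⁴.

P ≈ 7.67 W

Steady state: P = εσA T⁴.
A = 4πr² = 0.1059 m²; T⁴ = (276)⁴ = 5.803×10⁹ K⁴.
P = 0.22 × 5.67×10⁻⁸ × 0.1059 × 5.803×10⁹.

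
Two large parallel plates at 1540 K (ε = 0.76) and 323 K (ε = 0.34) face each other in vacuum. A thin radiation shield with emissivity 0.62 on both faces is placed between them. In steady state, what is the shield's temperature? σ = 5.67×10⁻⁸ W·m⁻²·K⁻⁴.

In steady state the net flux on the hot side equals that on the cold side.
σ(T₁⁴−T_s⁴)/D₁ = σ(T_s⁴−T₂⁴)/D₂, with D₁ = 1/ε₁+1/ε_s−1 = 1.929, D₂ = 1/ε_s+1/ε₂−1 = 3.554.
Solve for T_s⁴: T_s⁴ = (D₂·T₁⁴ + D₁·T₂⁴)/(D₁+D₂) = 3.650×10¹² K⁴.

T_s ≈ 1380 K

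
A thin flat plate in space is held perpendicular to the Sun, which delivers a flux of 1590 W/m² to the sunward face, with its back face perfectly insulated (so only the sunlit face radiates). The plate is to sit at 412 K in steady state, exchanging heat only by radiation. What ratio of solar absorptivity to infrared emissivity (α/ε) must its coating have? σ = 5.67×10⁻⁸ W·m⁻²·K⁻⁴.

α/ε ≈ 1.03

Balance: αS·A = εσ·1A·T⁴ ⇒ α/ε = σT⁴/S.
α/ε = 5.67×10⁻⁸·(412)⁴/1590 = 5.67×10⁻⁸·2.881×10¹⁰/1590.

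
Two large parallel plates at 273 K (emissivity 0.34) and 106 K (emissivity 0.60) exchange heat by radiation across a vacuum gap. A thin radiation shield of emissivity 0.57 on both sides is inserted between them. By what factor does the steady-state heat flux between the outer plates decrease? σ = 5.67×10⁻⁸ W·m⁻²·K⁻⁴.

Without shield: q₀ = σΔ(T⁴)/(1/ε₁+1/ε₂−1) with denominator 3.608.
With shield the two gaps are in series; the resistances add: (1/ε₁+1/ε_s−1)+(1/ε_s+1/ε₂−1) = 3.696+2.421 = 6.117.
Heat-flux ratio q₀/q = 6.117/3.608.

factor ≈ 1.70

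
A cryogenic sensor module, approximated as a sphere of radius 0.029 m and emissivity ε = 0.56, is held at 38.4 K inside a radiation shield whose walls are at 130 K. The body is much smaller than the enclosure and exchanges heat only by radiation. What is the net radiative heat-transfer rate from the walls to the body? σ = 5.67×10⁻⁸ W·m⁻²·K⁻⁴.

For a small grey body in a large enclosure: P_net = εσA(T_body⁴ − T_wall⁴).
A = 4πr² = 0.01057 m²; T_body⁴ − T_wall⁴ = 2.174×10⁶ − 2.856×10⁸ = -2.834×10⁸ K⁴.
|P_net| = 0.56·5.67×10⁻⁸·0.01057·2.834×10⁸.

P_net ≈ 0.0951 W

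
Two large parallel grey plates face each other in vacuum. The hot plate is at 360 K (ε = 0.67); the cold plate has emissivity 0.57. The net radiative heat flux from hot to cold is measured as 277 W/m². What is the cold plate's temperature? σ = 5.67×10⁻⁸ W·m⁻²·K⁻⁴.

q = σ(T₁⁴ − T₂⁴)/(1/ε₁ + 1/ε₂ − 1); denominator = 2.247.
T₂⁴ = T₁⁴ − q·(1/ε₁+1/ε₂−1)/σ = 1.680×10¹⁰ − 277·2.247/5.67×10⁻⁸
    = 5.819×10⁹ K⁴.

T₂ ≈ 276 K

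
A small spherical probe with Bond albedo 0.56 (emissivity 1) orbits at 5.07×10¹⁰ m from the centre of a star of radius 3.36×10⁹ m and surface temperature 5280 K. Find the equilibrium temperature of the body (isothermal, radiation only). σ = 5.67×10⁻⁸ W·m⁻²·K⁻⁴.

The star's surface emits σT_*⁴; at distance d the flux is S = σT_*⁴(R_*/d)².
S = 5.67×10⁻⁸·(5280)⁴·(3.36×10⁹/5.07×10¹⁰)² = 1.935×10⁵ W/m².
For an isothermal sphere T⁴ = (1−a)S/(4σ) = 3.755×10¹¹ K⁴.

T ≈ 783 K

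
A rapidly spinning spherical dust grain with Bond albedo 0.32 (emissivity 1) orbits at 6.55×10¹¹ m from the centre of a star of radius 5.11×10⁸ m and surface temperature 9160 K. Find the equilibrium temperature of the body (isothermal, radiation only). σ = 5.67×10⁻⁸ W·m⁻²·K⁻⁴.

T ≈ 164 K

The star's surface emits σT_*⁴; at distance d the flux is S = σT_*⁴(R_*/d)².
S = 5.67×10⁻⁸·(9160)⁴·(5.11×10⁸/6.55×10¹¹)² = 243.0 W/m².
For an isothermal sphere T⁴ = (1−a)S/(4σ) = 7.284×10⁸ K⁴.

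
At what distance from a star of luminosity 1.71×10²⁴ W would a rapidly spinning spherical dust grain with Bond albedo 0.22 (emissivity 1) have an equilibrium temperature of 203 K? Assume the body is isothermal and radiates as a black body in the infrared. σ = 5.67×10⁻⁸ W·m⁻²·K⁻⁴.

d ≈ 1.66×10¹⁰ m

For an isothermal black-emitting sphere, (1−a)S·πr² = σ·4πr²·T⁴ ⇒ S = 4σT⁴/(1−a).
S = 4·5.67×10⁻⁸·(203)⁴/0.780 = 493.8 W/m².
Flux falls as S = L/(4πd²), so d = √(L/(4πS)) = √(1.71×10²⁴/(4π·493.8)).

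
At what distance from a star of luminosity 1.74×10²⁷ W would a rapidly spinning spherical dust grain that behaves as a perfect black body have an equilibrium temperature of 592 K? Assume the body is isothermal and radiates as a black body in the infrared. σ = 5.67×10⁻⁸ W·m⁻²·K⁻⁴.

d ≈ 7.05×10¹⁰ m

For an isothermal black-emitting sphere, (1−a)S·πr² = σ·4πr²·T⁴ ⇒ S = 4σT⁴/(1−a).
S = 4·5.67×10⁻⁸·(592)⁴/1.00 = 27860 W/m².
Flux falls as S = L/(4πd²), so d = √(L/(4πS)) = √(1.74×10²⁷/(4π·27860)).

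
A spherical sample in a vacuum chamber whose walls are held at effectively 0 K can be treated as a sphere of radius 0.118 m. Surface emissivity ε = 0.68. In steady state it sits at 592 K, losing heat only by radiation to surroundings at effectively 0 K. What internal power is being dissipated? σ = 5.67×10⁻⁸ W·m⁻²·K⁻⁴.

P ≈ 829 W

Steady state: P = εσA T⁴.
A = 4πr² = 0.1750 m²; T⁴ = (592)⁴ = 1.228×10¹¹ K⁴.
P = 0.68 × 5.67×10⁻⁸ × 0.1750 × 1.228×10¹¹.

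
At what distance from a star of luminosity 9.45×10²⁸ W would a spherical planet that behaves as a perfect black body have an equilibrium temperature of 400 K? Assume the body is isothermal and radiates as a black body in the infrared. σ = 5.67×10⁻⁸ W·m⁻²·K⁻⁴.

For an isothermal black-emitting sphere, (1−a)S·πr² = σ·4πr²·T⁴ ⇒ S = 4σT⁴/(1−a).
S = 4·5.67×10⁻⁸·(400)⁴/1.00 = 5806 W/m².
Flux falls as S = L/(4πd²), so d = √(L/(4πS)) = √(9.45×10²⁸/(4π·5806)).

d ≈ 1.14×10¹² m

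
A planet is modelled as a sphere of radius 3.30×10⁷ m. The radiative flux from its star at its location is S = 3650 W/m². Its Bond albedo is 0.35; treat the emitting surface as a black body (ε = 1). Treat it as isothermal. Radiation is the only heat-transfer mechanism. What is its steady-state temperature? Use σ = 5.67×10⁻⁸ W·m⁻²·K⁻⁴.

At equilibrium, absorbed power = emitted power.
Absorbing cross-section = πr² = 3.421×10¹⁵ m²; emitting surface = 4πr² = 1.368×10¹⁶ m² (ratio 4).
(1−a)S·A_cross = εσ·A_surf·T⁴  ⇒  T⁴ = (1−a)S/(4σ).
T⁴ = 0.650·3650/(4·5.67×10⁻⁸) = 1.046×10¹⁰ K⁴.
T = (1.046×10¹⁰)^(1/4).

T ≈ 320 K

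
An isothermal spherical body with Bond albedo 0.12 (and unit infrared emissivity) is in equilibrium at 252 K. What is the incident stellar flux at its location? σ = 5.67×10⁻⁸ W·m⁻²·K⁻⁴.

S ≈ 1040 W/m²

(1−a)S·πr² = σ·4πr²·T⁴ ⇒ S = 4σT⁴/(1−a).
S = 4·5.67×10⁻⁸·4.033×10⁹/0.880.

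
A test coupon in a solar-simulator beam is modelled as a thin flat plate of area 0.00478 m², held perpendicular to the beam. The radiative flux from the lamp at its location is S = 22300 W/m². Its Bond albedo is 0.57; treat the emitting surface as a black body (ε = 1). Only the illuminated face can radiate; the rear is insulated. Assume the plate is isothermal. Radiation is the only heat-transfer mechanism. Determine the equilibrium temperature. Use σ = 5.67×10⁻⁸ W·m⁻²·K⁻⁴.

T ≈ 641 K

At equilibrium, absorbed power = emitted power.
Absorbing cross-section = A = 0.004780 m²; emitting surface = A = 0.004780 m² (ratio 1).
(1−a)S·A_cross = εσ·A_surf·T⁴  ⇒  T⁴ = (1−a)S/(1σ).
T⁴ = 0.430·22300/(1·5.67×10⁻⁸) = 1.691×10¹¹ K⁴.
T = (1.691×10¹¹)^(1/4).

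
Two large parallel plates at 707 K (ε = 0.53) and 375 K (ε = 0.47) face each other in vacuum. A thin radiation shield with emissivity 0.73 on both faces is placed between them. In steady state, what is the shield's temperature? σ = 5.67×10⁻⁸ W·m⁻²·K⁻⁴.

In steady state the net flux on the hot side equals that on the cold side.
σ(T₁⁴−T_s⁴)/D₁ = σ(T_s⁴−T₂⁴)/D₂, with D₁ = 1/ε₁+1/ε_s−1 = 2.257, D₂ = 1/ε_s+1/ε₂−1 = 2.498.
Solve for T_s⁴: T_s⁴ = (D₂·T₁⁴ + D₁·T₂⁴)/(D₁+D₂) = 1.406×10¹¹ K⁴.

T_s ≈ 612 K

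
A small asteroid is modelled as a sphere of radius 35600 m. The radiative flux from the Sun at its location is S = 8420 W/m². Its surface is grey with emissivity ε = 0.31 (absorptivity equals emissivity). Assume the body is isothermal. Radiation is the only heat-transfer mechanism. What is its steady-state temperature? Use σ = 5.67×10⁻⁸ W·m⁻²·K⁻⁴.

T ≈ 439 K

At equilibrium, absorbed power = emitted power.
Absorbing cross-section = πr² = 3.982×10⁹ m²; emitting surface = 4πr² = 1.593×10¹⁰ m² (ratio 4).
εS·A_cross = εσ·A_surf·T⁴  ⇒  T⁴ = S/(4σ)   (ε cancels).
T⁴ = 8420/(4·5.67×10⁻⁸) = 3.713×10¹⁰ K⁴.
T = (3.713×10¹⁰)^(1/4).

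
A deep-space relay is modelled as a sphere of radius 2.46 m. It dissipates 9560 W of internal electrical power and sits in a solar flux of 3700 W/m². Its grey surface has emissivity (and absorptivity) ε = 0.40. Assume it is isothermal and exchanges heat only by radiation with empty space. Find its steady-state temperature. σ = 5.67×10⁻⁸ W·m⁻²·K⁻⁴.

T ≈ 385 K

At steady state, absorbed solar power + internal power = radiated power.
Absorbed: α·S·A_cross = 0.40·3700·19.01 = 28140 W (cross-section πr²).
Total input = 28140 + 9560 = 37700 W.
Radiated: εσ·A_surf·T⁴ with A_surf = 4πr² = 76.05 m².
T⁴ = 37700/(0.40·5.67×10⁻⁸·76.05) = 2.186×10¹⁰ K⁴.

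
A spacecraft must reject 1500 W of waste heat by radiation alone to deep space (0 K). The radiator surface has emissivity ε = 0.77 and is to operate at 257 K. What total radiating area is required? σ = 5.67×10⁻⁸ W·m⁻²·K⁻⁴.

P = εσA T⁴ ⇒ A = P/(εσT⁴).
T⁴ = 4.362×10⁹ K⁴.
A = 1500/(0.77 × 5.67×10⁻⁸ × 4.362×10⁹).

A ≈ 7.88 m²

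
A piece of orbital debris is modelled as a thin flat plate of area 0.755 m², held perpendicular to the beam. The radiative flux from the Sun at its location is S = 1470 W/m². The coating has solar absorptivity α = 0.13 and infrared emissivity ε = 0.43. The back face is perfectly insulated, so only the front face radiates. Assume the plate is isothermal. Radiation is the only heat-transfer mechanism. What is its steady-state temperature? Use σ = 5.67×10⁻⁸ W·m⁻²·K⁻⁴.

T ≈ 298 K

At equilibrium, absorbed power = emitted power.
Absorbing cross-section = A = 0.7550 m²; emitting surface = A = 0.7550 m² (ratio 1).
αS·A_cross = εσ·A_surf·T⁴  ⇒  T⁴ = αS/(ε·1σ).
T⁴ = 0.130·1470/(0.43·1·5.67×10⁻⁸) = 7.838×10⁹ K⁴.
T = (7.838×10⁹)^(1/4).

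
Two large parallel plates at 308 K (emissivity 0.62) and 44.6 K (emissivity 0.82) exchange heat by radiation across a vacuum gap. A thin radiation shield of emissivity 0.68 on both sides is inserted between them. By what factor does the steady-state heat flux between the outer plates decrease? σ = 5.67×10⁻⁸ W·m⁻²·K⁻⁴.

factor ≈ 2.06

Without shield: q₀ = σΔ(T⁴)/(1/ε₁+1/ε₂−1) with denominator 1.832.
With shield the two gaps are in series; the resistances add: (1/ε₁+1/ε_s−1)+(1/ε_s+1/ε₂−1) = 2.083+1.690 = 3.774.
Heat-flux ratio q₀/q = 3.774/1.832.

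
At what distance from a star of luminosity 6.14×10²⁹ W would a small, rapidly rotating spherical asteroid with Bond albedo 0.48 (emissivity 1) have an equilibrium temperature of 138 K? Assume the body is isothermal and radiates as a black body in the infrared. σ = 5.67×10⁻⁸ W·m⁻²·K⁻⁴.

For an isothermal black-emitting sphere, (1−a)S·πr² = σ·4πr²·T⁴ ⇒ S = 4σT⁴/(1−a).
S = 4·5.67×10⁻⁸·(138)⁴/0.520 = 158.2 W/m².
Flux falls as S = L/(4πd²), so d = √(L/(4πS)) = √(6.14×10²⁹/(4π·158.2)).

d ≈ 1.76×10¹³ m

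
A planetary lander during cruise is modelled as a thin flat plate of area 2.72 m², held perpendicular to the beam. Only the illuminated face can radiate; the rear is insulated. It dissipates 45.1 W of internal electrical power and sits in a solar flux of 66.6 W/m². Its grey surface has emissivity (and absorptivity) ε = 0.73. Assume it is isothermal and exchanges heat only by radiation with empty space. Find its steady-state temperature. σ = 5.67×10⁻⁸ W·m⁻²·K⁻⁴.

T ≈ 199 K

At steady state, absorbed solar power + internal power = radiated power.
Absorbed: α·S·A_cross = 0.73·66.6·2.720 = 132.2 W (cross-section A).
Total input = 132.2 + 45.1 = 177.3 W.
Radiated: εσ·A_surf·T⁴ with A_surf = A = 2.720 m².
T⁴ = 177.3/(0.73·5.67×10⁻⁸·2.720) = 1.575×10⁹ K⁴.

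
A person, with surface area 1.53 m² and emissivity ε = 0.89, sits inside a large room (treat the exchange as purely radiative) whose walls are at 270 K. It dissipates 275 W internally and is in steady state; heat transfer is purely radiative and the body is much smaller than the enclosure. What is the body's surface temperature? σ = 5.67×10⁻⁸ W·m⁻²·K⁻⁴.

T ≈ 307 K

For a small grey body in a large enclosure, net radiated power = εσA(T⁴ − T_w⁴).
Steady state: P = εσA(T⁴ − T_w⁴) with A = 1.53 m².
T⁴ = P/(εσA) + T_w⁴ = 275/(0.89·5.67×10⁻⁸·1.530) + (270)⁴
    = 3.562×10⁹ + 5.314×10⁹ = 8.876×10⁹ K⁴.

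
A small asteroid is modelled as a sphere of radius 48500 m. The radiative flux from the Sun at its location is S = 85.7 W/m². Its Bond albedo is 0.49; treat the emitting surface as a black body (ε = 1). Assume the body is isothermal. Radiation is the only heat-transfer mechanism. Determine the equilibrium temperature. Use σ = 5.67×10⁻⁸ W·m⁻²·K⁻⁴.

At equilibrium, absorbed power = emitted power.
Absorbing cross-section = πr² = 7.390×10⁹ m²; emitting surface = 4πr² = 2.956×10¹⁰ m² (ratio 4).
(1−a)S·A_cross = εσ·A_surf·T⁴  ⇒  T⁴ = (1−a)S/(4σ).
T⁴ = 0.510·85.7/(4·5.67×10⁻⁸) = 1.927×10⁸ K⁴.
T = (1.927×10⁸)^(1/4).

T ≈ 118 K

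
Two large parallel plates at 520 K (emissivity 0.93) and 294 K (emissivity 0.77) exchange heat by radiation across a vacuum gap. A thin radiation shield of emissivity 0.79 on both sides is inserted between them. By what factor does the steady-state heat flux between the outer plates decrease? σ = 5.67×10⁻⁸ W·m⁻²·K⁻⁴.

Without shield: q₀ = σΔ(T⁴)/(1/ε₁+1/ε₂−1) with denominator 1.374.
With shield the two gaps are in series; the resistances add: (1/ε₁+1/ε_s−1)+(1/ε_s+1/ε₂−1) = 1.341+1.565 = 2.906.
Heat-flux ratio q₀/q = 2.906/1.374.

factor ≈ 2.11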